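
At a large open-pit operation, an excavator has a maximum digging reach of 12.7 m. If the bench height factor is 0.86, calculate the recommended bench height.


Bench height = reach * factor
= 12.7 * 0.86
= 10.922 m

10.922 m


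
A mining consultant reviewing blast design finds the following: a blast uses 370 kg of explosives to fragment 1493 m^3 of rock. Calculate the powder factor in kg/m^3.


Powder factor = explosive mass / rock volume
= 370 / 1493
= 0.2478 kg/m^3

0.2478 kg/m^3


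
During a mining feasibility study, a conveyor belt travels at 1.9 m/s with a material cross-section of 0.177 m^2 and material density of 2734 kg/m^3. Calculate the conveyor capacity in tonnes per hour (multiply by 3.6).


Volumetric flow = speed * area
= 1.9 * 0.177 = 0.3363 m^3/s
Mass flow = volumetric * density
= 0.3363 * 2734 = 919.4442 kg/s
Convert to t/h: multiply by 3.6
Capacity = 919.4442 * 3.6
= 3309.9991 t/h

3309.9991 t/h


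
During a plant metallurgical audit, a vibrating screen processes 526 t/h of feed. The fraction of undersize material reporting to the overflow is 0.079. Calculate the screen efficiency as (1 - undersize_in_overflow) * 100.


92.1%

Screen efficiency = (1 - fraction of undersize in overflow) * 100
= (1 - 0.079) * 100
= 0.921 * 100
= 92.1%


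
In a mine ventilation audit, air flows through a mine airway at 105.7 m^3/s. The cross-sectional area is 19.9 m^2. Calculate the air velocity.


Velocity = flow rate / cross-sectional area
= 105.7 / 19.9
= 5.3116 m/s

5.3116 m/s


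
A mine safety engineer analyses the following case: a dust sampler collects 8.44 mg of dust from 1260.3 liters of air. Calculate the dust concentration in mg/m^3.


6.6968 mg/m^3

Convert liters to m^3: 1 m^3 = 1000 L
Concentration = mass / volume * 1000
= 8.44 / 1260.3 * 1000
= 0.006696818218 * 1000
= 6.6968 mg/m^3


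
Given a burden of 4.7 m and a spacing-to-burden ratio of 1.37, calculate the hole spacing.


6.439 m

Spacing = burden * ratio
= 4.7 * 1.37
= 6.439 m


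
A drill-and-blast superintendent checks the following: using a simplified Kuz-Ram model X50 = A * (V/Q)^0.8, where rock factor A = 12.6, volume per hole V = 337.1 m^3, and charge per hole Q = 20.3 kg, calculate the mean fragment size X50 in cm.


119.2836 cm

Compute V/Q:
V/Q = 337.1 / 20.3 = 16.60591133
Raise to the power 0.8:
(V/Q)^0.8 = 16.60591133^0.8 = 9.466951925
Multiply by A:
X50 = 12.6 * 9.466951925
= 119.2836 cm


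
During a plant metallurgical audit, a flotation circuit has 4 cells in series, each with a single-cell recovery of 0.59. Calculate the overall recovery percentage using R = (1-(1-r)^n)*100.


Complement of single-cell recovery:
1 - r = 1 - 0.59 = 0.41
Raise to power n:
(1 - r)^4 = 0.41^4 = 0.02825761
Overall recovery:
R = (1 - 0.02825761) * 100
= 97.1742%

97.1742%


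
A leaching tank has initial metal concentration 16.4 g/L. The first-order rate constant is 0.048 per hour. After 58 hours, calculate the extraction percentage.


93.8209%

Compute the exponent:
-k * t = -0.048 * 58 = -2.784
Remaining concentration:
C = 16.4 * exp(-2.784)
= 16.4 * 0.06179084899
= 1.013369924 g/L
Extracted = 16.4 - 1.013369924 = 15.38663008 g/L
Extraction % = 15.38663008 / 16.4 * 100
= 93.8209%


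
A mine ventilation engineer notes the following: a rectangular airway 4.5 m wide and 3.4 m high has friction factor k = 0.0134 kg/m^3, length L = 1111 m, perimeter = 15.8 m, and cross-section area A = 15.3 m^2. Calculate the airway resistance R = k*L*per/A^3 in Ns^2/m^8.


0.0657 Ns^2/m^8

Compute the numerator:
k * L * per = 0.0134 * 1111 * 15.8
= 235.22092
Compute the denominator:
A^3 = 15.3^3 = 3581.577
Resistance:
R = 235.22092 / 3581.577
= 0.0657 Ns^2/m^8


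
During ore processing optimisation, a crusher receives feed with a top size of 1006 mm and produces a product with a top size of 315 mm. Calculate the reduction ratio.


Reduction ratio = feed size / product size
= 1006 / 315
= 3.1937

3.1937


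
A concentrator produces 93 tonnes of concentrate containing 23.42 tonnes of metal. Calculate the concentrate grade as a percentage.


Grade = (metal in concentrate / concentrate mass) * 100
= (23.42 / 93) * 100
= 0.251827957 * 100
= 25.1828%

25.1828%


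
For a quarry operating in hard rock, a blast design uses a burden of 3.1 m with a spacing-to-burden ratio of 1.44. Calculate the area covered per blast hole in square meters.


13.8384 m^2

First, find the spacing:
Spacing = burden * ratio = 3.1 * 1.44
= 4.464 m
Then, calculate the area:
Area = burden * spacing = 3.1 * 4.464
= 13.8384 m^2


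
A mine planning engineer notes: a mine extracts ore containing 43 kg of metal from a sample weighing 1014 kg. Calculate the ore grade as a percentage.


4.2406%

Ore grade = (metal mass / ore mass) * 100
= (43 / 1014) * 100
= 0.04240631164 * 100
= 4.2406%


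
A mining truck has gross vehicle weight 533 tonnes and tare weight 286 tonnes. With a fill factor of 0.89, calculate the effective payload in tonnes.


Maximum payload = gross - tare
= 533 - 286 = 247 tonnes
Effective payload = max payload * fill factor
= 247 * 0.89
= 219.83 tonnes

219.83 tonnes


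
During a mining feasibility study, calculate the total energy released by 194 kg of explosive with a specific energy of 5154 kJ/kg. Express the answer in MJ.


999.876 MJ

Energy = mass * specific_energy / 1000
= 194 * 5154 / 1000
= 999876 / 1000
= 999.876 MJ


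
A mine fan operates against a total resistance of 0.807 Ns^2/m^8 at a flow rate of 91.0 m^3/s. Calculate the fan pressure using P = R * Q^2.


6682.767 Pa

Compute Q^2:
Q^2 = 91.0^2 = 8281.0
Compute pressure:
P = R * Q^2 = 0.807 * 8281.0
= 6682.767 Pa


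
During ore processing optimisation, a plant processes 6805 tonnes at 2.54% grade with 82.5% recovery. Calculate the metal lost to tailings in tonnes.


30.2482 tonnes

Total metal in feed:
= 6805 * 2.54 / 100 = 172.847 tonnes
Metal recovered:
= 172.847 * 82.5 / 100 = 142.598775 tonnes
Metal lost to tailings:
= 172.847 - 142.598775
= 30.2482 tonnes


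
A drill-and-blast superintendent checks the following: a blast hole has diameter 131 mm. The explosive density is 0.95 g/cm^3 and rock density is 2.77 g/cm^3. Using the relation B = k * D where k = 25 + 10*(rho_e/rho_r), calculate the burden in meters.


3.7243 m

First, compute k:
rho_e / rho_r = 0.95 / 2.77 = 0.3429602888
k = 25 + 10 * 0.3429602888 = 28.42960289
Then, compute burden:
B = k * D / 1000 = 28.42960289 * 131 / 1000
= 3724.277978 / 1000
= 3.7243 m


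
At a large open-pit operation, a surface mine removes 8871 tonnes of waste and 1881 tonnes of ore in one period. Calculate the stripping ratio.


Stripping ratio = waste tonnage / ore tonnage
= 8871 / 1881
= 4.7161

4.7161


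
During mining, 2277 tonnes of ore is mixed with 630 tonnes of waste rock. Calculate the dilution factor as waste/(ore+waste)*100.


21.6718%

Total material = ore + waste
= 2277 + 630 = 2907 tonnes
Dilution = waste / total * 100
= 630 / 2907 * 100
= 0.2167182663 * 100
= 21.6718%


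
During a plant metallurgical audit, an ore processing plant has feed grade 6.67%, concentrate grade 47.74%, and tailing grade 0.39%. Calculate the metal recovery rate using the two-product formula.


94.9284%

Using the two-product formula:
R = 100 * c * (f - t) / (f * (c - t))
Numerator = 100 * 47.74 * (6.67 - 0.39)
= 100 * 47.74 * 6.28
= 29980.72
Denominator = 6.67 * (47.74 - 0.39)
= 6.67 * 47.35
= 315.8245
R = 29980.72 / 315.8245
= 94.9284%


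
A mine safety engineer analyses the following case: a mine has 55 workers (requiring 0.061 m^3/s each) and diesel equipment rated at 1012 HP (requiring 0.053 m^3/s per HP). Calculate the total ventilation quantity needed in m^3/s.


56.991 m^3/s

Airflow for workers:
Q_people = 55 * 0.061 = 3.355 m^3/s
Airflow for diesel equipment:
Q_diesel = 1012 * 0.053 = 53.636 m^3/s
Total ventilation:
Q_total = 3.355 + 53.636
= 56.991 m^3/s


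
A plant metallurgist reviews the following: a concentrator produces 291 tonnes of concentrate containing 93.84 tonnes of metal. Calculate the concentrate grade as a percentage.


32.2474%

Grade = (metal in concentrate / concentrate mass) * 100
= (93.84 / 291) * 100
= 0.3224742268 * 100
= 32.2474%


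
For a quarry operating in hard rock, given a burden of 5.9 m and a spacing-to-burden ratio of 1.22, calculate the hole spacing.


7.198 m

Spacing = burden * ratio
= 5.9 * 1.22
= 7.198 m


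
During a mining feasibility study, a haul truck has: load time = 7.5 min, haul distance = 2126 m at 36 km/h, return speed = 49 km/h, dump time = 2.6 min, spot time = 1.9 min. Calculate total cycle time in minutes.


18.1466 min

Convert haul speed to m/min: 36 * 1000/60 = 600 m/min
Haul time = 2126 / 600 = 3.543333333 min
Convert return speed to m/min: 49 * 1000/60 = 816.6666667 m/min
Return time = 2126 / 816.6666667 = 2.603265306 min
Total cycle time:
= 7.5 + 3.543333333 + 2.6 + 2.603265306 + 1.9
= 18.1466 min


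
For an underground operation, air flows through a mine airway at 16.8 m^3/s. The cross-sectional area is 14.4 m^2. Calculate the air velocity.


Velocity = flow rate / cross-sectional area
= 16.8 / 14.4
= 1.1667 m/s

1.1667 m/s


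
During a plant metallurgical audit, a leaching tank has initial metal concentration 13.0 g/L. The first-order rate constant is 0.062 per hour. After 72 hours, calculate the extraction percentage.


Compute the exponent:
-k * t = -0.062 * 72 = -4.464
Remaining concentration:
C = 13.0 * exp(-4.464)
= 13.0 * 0.01151620621
= 0.1497106807 g/L
Extracted = 13.0 - 0.1497106807 = 12.85028932 g/L
Extraction % = 12.85028932 / 13.0 * 100
= 98.8484%

98.8484%


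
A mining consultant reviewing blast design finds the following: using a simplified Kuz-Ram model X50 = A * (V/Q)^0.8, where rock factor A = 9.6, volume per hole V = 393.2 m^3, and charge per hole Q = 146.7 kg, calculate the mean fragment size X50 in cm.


Compute V/Q:
V/Q = 393.2 / 146.7 = 2.680299932
Raise to the power 0.8:
(V/Q)^0.8 = 2.680299932^0.8 = 2.200628414
Multiply by A:
X50 = 9.6 * 2.200628414
= 21.126 cm

21.126 cm


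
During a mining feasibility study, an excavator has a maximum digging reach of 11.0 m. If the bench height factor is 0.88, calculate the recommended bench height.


Bench height = reach * factor
= 11.0 * 0.88
= 9.68 m

9.68 m


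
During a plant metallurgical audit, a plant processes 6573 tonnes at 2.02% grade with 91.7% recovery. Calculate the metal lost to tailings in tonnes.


11.0203 tonnes

Total metal in feed:
= 6573 * 2.02 / 100 = 132.7746 tonnes
Metal recovered:
= 132.7746 * 91.7 / 100 = 121.7543082 tonnes
Metal lost to tailings:
= 132.7746 - 121.7543082
= 11.0203 tonnes


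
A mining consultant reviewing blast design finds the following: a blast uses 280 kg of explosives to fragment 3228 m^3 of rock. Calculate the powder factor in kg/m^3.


Powder factor = explosive mass / rock volume
= 280 / 3228
= 0.0867 kg/m^3

0.0867 kg/m^3


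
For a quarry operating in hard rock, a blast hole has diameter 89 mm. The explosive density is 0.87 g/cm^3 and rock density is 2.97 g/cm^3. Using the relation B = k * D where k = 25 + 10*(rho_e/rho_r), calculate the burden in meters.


2.4857 m

First, compute k:
rho_e / rho_r = 0.87 / 2.97 = 0.2929292929
k = 25 + 10 * 0.2929292929 = 27.92929293
Then, compute burden:
B = k * D / 1000 = 27.92929293 * 89 / 1000
= 2485.707071 / 1000
= 2.4857 m


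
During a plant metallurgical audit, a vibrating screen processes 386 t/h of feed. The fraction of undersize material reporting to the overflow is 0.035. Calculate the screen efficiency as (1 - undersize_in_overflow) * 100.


Screen efficiency = (1 - fraction of undersize in overflow) * 100
= (1 - 0.035) * 100
= 0.965 * 100
= 96.5%

96.5%


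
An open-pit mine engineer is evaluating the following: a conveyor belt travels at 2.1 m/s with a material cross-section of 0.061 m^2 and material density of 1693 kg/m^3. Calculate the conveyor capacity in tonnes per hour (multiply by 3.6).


Volumetric flow = speed * area
= 2.1 * 0.061 = 0.1281 m^3/s
Mass flow = volumetric * density
= 0.1281 * 1693 = 216.8733 kg/s
Convert to t/h: multiply by 3.6
Capacity = 216.8733 * 3.6
= 780.7439 t/h

780.7439 t/h


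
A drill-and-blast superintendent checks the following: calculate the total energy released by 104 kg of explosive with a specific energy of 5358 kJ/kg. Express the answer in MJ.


Energy = mass * specific_energy / 1000
= 104 * 5358 / 1000
= 557232 / 1000
= 557.232 MJ

557.232 MJ


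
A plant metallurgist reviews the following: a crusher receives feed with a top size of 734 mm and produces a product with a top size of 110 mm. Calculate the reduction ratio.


6.6727

Reduction ratio = feed size / product size
= 734 / 110
= 6.6727


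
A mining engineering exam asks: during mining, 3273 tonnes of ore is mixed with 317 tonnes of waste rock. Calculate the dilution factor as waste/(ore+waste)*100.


8.8301%

Total material = ore + waste
= 3273 + 317 = 3590 tonnes
Dilution = waste / total * 100
= 317 / 3590 * 100
= 0.08830083565 * 100
= 8.8301%


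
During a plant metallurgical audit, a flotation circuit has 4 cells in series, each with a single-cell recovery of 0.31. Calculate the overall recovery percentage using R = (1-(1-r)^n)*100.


77.3329%

Complement of single-cell recovery:
1 - r = 1 - 0.31 = 0.69
Raise to power n:
(1 - r)^4 = 0.69^4 = 0.22667121
Overall recovery:
R = (1 - 0.22667121) * 100
= 77.3329%


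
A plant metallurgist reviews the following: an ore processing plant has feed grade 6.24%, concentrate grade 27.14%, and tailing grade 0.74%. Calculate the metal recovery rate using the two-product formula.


90.6116%

Using the two-product formula:
R = 100 * c * (f - t) / (f * (c - t))
Numerator = 100 * 27.14 * (6.24 - 0.74)
= 100 * 27.14 * 5.5
= 14927.0
Denominator = 6.24 * (27.14 - 0.74)
= 6.24 * 26.4
= 164.736
R = 14927.0 / 164.736
= 90.6116%


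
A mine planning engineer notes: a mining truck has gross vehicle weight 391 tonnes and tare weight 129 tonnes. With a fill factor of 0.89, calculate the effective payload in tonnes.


Maximum payload = gross - tare
= 391 - 129 = 262 tonnes
Effective payload = max payload * fill factor
= 262 * 0.89
= 233.18 tonnes

233.18 tonnes


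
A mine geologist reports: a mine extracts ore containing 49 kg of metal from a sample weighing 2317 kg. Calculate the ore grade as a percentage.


Ore grade = (metal mass / ore mass) * 100
= (49 / 2317) * 100
= 0.02114803625 * 100
= 2.1148%

2.1148%


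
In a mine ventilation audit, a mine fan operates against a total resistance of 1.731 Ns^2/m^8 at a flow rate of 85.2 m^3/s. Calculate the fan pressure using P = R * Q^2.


Compute Q^2:
Q^2 = 85.2^2 = 7259.04
Compute pressure:
P = R * Q^2 = 1.731 * 7259.04
= 12565.3982 Pa

12565.3982 Pa


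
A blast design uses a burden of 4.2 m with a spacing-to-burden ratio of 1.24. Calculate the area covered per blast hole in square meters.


21.8736 m^2

First, find the spacing:
Spacing = burden * ratio = 4.2 * 1.24
= 5.208 m
Then, calculate the area:
Area = burden * spacing = 4.2 * 5.208
= 21.8736 m^2


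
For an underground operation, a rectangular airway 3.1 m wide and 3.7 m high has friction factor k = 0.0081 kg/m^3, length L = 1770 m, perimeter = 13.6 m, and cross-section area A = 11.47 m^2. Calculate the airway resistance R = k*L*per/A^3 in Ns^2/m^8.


Compute the numerator:
k * L * per = 0.0081 * 1770 * 13.6
= 194.9832
Compute the denominator:
A^3 = 11.47^3 = 1509.003523
Resistance:
R = 194.9832 / 1509.003523
= 0.1292 Ns^2/m^8

0.1292 Ns^2/m^8


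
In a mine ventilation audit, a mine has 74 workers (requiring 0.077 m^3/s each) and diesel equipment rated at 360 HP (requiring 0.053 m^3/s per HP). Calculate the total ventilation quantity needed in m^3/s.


24.778 m^3/s

Airflow for workers:
Q_people = 74 * 0.077 = 5.698 m^3/s
Airflow for diesel equipment:
Q_diesel = 360 * 0.053 = 19.08 m^3/s
Total ventilation:
Q_total = 5.698 + 19.08
= 24.778 m^3/s


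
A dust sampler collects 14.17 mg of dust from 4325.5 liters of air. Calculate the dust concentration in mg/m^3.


3.2759 mg/m^3

Convert liters to m^3: 1 m^3 = 1000 L
Concentration = mass / volume * 1000
= 14.17 / 4325.5 * 1000
= 0.003275921859 * 1000
= 3.2759 mg/m^3


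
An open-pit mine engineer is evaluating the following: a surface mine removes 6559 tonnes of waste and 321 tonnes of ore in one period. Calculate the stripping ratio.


Stripping ratio = waste tonnage / ore tonnage
= 6559 / 321
= 20.433

20.433


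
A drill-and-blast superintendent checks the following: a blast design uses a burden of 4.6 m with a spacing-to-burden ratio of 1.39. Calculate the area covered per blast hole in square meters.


First, find the spacing:
Spacing = burden * ratio = 4.6 * 1.39
= 6.394 m
Then, calculate the area:
Area = burden * spacing = 4.6 * 6.394
= 29.4124 m^2

29.4124 m^2


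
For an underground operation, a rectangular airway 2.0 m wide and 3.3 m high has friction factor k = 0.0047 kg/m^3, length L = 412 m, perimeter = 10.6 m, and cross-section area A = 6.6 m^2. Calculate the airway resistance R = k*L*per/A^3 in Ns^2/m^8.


Compute the numerator:
k * L * per = 0.0047 * 412 * 10.6
= 20.52584
Compute the denominator:
A^3 = 6.6^3 = 287.496
Resistance:
R = 20.52584 / 287.496
= 0.0714 Ns^2/m^8

0.0714 Ns^2/m^8


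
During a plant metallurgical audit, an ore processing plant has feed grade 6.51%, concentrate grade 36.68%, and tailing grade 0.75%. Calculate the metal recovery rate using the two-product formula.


90.3262%

Using the two-product formula:
R = 100 * c * (f - t) / (f * (c - t))
Numerator = 100 * 36.68 * (6.51 - 0.75)
= 100 * 36.68 * 5.76
= 21127.68
Denominator = 6.51 * (36.68 - 0.75)
= 6.51 * 35.93
= 233.9043
R = 21127.68 / 233.9043
= 90.3262%


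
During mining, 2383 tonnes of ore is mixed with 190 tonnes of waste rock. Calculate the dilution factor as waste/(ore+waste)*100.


Total material = ore + waste
= 2383 + 190 = 2573 tonnes
Dilution = waste / total * 100
= 190 / 2573 * 100
= 0.07384376215 * 100
= 7.3844%

7.3844%


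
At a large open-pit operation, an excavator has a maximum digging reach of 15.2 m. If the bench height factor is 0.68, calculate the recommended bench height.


Bench height = reach * factor
= 15.2 * 0.68
= 10.336 m

10.336 m


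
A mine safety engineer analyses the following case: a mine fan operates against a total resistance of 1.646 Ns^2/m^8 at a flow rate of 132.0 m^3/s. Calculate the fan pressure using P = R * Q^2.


Compute Q^2:
Q^2 = 132.0^2 = 17424.0
Compute pressure:
P = R * Q^2 = 1.646 * 17424.0
= 28679.904 Pa

28679.904 Pa


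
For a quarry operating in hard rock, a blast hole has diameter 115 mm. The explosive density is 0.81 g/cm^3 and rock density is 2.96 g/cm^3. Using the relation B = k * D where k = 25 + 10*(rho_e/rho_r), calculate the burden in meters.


3.1897 m

First, compute k:
rho_e / rho_r = 0.81 / 2.96 = 0.2736486486
k = 25 + 10 * 0.2736486486 = 27.73648649
Then, compute burden:
B = k * D / 1000 = 27.73648649 * 115 / 1000
= 3189.695946 / 1000
= 3.1897 m


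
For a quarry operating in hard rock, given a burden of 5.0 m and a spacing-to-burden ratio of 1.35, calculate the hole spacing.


Spacing = burden * ratio
= 5.0 * 1.35
= 6.75 m

6.75 m


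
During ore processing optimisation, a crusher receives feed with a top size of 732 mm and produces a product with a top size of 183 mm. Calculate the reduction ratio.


4.0

Reduction ratio = feed size / product size
= 732 / 183
= 4.0


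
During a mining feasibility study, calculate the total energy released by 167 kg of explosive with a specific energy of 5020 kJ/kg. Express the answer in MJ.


Energy = mass * specific_energy / 1000
= 167 * 5020 / 1000
= 838340 / 1000
= 838.34 MJ

838.34 MJ


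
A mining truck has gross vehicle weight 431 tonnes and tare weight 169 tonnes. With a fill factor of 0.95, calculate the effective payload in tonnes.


248.9 tonnes

Maximum payload = gross - tare
= 431 - 169 = 262 tonnes
Effective payload = max payload * fill factor
= 262 * 0.95
= 248.9 tonnes


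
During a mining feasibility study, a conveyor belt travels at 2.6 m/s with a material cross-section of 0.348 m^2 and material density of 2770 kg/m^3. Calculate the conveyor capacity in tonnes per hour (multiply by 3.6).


9022.6656 t/h

Volumetric flow = speed * area
= 2.6 * 0.348 = 0.9048 m^3/s
Mass flow = volumetric * density
= 0.9048 * 2770 = 2506.296 kg/s
Convert to t/h: multiply by 3.6
Capacity = 2506.296 * 3.6
= 9022.6656 t/h


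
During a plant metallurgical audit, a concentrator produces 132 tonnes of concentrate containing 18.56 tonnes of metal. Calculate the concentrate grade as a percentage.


14.0606%

Grade = (metal in concentrate / concentrate mass) * 100
= (18.56 / 132) * 100
= 0.1406060606 * 100
= 14.0606%


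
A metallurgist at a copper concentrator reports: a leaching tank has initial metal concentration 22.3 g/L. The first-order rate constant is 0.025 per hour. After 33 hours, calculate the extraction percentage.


56.1765%

Compute the exponent:
-k * t = -0.025 * 33 = -0.825
Remaining concentration:
C = 22.3 * exp(-0.825)
= 22.3 * 0.4382349925
= 9.772640332 g/L
Extracted = 22.3 - 9.772640332 = 12.52735967 g/L
Extraction % = 12.52735967 / 22.3 * 100
= 56.1765%


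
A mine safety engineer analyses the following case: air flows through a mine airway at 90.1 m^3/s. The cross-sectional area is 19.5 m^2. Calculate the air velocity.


Velocity = flow rate / cross-sectional area
= 90.1 / 19.5
= 4.6205 m/s

4.6205 m/s


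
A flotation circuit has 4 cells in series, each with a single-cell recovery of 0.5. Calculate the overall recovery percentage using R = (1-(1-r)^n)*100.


Complement of single-cell recovery:
1 - r = 1 - 0.5 = 0.5
Raise to power n:
(1 - r)^4 = 0.5^4 = 0.0625
Overall recovery:
R = (1 - 0.0625) * 100
= 93.75%

93.75%


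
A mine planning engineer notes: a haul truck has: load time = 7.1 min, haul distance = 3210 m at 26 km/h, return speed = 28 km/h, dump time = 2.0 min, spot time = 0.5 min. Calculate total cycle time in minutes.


23.8863 min

Convert haul speed to m/min: 26 * 1000/60 = 433.3333333 m/min
Haul time = 3210 / 433.3333333 = 7.407692308 min
Convert return speed to m/min: 28 * 1000/60 = 466.6666667 m/min
Return time = 3210 / 466.6666667 = 6.878571429 min
Total cycle time:
= 7.1 + 7.407692308 + 2.0 + 6.878571429 + 0.5
= 23.8863 min


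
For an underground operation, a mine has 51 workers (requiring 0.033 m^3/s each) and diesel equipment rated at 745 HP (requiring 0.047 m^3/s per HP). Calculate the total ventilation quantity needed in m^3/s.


Airflow for workers:
Q_people = 51 * 0.033 = 1.683 m^3/s
Airflow for diesel equipment:
Q_diesel = 745 * 0.047 = 35.015 m^3/s
Total ventilation:
Q_total = 1.683 + 35.015
= 36.698 m^3/s

36.698 m^3/s


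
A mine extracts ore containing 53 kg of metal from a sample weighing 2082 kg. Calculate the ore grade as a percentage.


Ore grade = (metal mass / ore mass) * 100
= (53 / 2082) * 100
= 0.02545629203 * 100
= 2.5456%

2.5456%


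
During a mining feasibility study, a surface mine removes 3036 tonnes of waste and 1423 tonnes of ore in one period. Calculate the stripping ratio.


Stripping ratio = waste tonnage / ore tonnage
= 3036 / 1423
= 2.1335

2.1335


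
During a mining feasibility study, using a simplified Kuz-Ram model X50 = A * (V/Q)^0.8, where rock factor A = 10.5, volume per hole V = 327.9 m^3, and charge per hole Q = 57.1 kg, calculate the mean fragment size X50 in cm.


42.5083 cm

Compute V/Q:
V/Q = 327.9 / 57.1 = 5.742556918
Raise to the power 0.8:
(V/Q)^0.8 = 5.742556918^0.8 = 4.048407742
Multiply by A:
X50 = 10.5 * 4.048407742
= 42.5083 cm


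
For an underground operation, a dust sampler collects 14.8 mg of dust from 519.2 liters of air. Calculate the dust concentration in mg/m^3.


Convert liters to m^3: 1 m^3 = 1000 L
Concentration = mass / volume * 1000
= 14.8 / 519.2 * 1000
= 0.02850539291 * 1000
= 28.5054 mg/m^3

28.5054 mg/m^3


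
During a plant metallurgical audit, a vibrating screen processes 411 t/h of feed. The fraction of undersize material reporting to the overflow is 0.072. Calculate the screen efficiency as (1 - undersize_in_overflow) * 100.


92.8%

Screen efficiency = (1 - fraction of undersize in overflow) * 100
= (1 - 0.072) * 100
= 0.928 * 100
= 92.8%


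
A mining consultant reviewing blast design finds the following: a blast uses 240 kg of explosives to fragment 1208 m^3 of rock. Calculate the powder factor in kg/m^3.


0.1987 kg/m^3

Powder factor = explosive mass / rock volume
= 240 / 1208
= 0.1987 kg/m^3


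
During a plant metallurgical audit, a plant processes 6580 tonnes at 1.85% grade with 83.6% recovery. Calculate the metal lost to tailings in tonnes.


19.9637 tonnes

Total metal in feed:
= 6580 * 1.85 / 100 = 121.73 tonnes
Metal recovered:
= 121.73 * 83.6 / 100 = 101.76628 tonnes
Metal lost to tailings:
= 121.73 - 101.76628
= 19.9637 tonnes


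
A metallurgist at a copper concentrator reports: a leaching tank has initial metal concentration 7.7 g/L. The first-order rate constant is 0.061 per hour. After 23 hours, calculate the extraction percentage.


75.4142%

Compute the exponent:
-k * t = -0.061 * 23 = -1.403
Remaining concentration:
C = 7.7 * exp(-1.403)
= 7.7 * 0.2458582816
= 1.893108769 g/L
Extracted = 7.7 - 1.893108769 = 5.806891231 g/L
Extraction % = 5.806891231 / 7.7 * 100
= 75.4142%


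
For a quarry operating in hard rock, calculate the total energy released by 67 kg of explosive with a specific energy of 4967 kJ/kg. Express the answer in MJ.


332.789 MJ

Energy = mass * specific_energy / 1000
= 67 * 4967 / 1000
= 332789 / 1000
= 332.789 MJ


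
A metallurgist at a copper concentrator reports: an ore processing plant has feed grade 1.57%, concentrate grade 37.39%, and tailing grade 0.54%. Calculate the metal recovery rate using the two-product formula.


Using the two-product formula:
R = 100 * c * (f - t) / (f * (c - t))
Numerator = 100 * 37.39 * (1.57 - 0.54)
= 100 * 37.39 * 1.03
= 3851.17
Denominator = 1.57 * (37.39 - 0.54)
= 1.57 * 36.85
= 57.8545
R = 3851.17 / 57.8545
= 66.5665%

66.5665%


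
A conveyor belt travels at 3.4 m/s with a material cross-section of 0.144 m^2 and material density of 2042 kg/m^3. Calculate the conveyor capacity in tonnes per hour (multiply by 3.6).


3599.1475 t/h

Volumetric flow = speed * area
= 3.4 * 0.144 = 0.4896 m^3/s
Mass flow = volumetric * density
= 0.4896 * 2042 = 999.7632 kg/s
Convert to t/h: multiply by 3.6
Capacity = 999.7632 * 3.6
= 3599.1475 t/h


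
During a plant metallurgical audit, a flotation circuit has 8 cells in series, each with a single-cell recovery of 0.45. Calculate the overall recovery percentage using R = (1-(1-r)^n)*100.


Complement of single-cell recovery:
1 - r = 1 - 0.45 = 0.55
Raise to power n:
(1 - r)^8 = 0.55^8 = 0.008373393789
Overall recovery:
R = (1 - 0.008373393789) * 100
= 99.1627%

99.1627%


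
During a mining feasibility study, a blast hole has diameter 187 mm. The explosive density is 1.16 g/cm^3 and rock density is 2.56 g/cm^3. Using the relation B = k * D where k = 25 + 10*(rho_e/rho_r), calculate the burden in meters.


5.5223 m

First, compute k:
rho_e / rho_r = 1.16 / 2.56 = 0.453125
k = 25 + 10 * 0.453125 = 29.53125
Then, compute burden:
B = k * D / 1000 = 29.53125 * 187 / 1000
= 5522.34375 / 1000
= 5.5223 m


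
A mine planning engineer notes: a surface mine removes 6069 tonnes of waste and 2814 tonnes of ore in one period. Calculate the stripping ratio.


2.1567

Stripping ratio = waste tonnage / ore tonnage
= 6069 / 2814
= 2.1567


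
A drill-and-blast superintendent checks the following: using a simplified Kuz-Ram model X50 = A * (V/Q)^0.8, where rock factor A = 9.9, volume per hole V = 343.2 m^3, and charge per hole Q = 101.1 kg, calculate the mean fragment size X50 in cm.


Compute V/Q:
V/Q = 343.2 / 101.1 = 3.394658754
Raise to the power 0.8:
(V/Q)^0.8 = 3.394658754^0.8 = 2.658501434
Multiply by A:
X50 = 9.9 * 2.658501434
= 26.3192 cm

26.3192 cm


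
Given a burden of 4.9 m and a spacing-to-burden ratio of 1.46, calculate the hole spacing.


Spacing = burden * ratio
= 4.9 * 1.46
= 7.154 m

7.154 m


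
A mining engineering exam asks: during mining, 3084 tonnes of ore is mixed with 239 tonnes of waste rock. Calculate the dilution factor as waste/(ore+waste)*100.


Total material = ore + waste
= 3084 + 239 = 3323 tonnes
Dilution = waste / total * 100
= 239 / 3323 * 100
= 0.07192296118 * 100
= 7.1923%

7.1923%


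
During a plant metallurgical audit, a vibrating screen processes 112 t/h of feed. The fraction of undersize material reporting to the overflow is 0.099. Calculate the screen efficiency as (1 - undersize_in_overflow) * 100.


Screen efficiency = (1 - fraction of undersize in overflow) * 100
= (1 - 0.099) * 100
= 0.901 * 100
= 90.1%

90.1%


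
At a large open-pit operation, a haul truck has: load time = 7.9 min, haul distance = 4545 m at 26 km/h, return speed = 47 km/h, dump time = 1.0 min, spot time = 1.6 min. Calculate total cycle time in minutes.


Convert haul speed to m/min: 26 * 1000/60 = 433.3333333 m/min
Haul time = 4545 / 433.3333333 = 10.48846154 min
Convert return speed to m/min: 47 * 1000/60 = 783.3333333 m/min
Return time = 4545 / 783.3333333 = 5.80212766 min
Total cycle time:
= 7.9 + 10.48846154 + 1.0 + 5.80212766 + 1.6
= 26.7906 min

26.7906 min


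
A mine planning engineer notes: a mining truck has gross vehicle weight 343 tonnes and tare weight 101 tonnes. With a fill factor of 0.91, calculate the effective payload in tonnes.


Maximum payload = gross - tare
= 343 - 101 = 242 tonnes
Effective payload = max payload * fill factor
= 242 * 0.91
= 220.22 tonnes

220.22 tonnes


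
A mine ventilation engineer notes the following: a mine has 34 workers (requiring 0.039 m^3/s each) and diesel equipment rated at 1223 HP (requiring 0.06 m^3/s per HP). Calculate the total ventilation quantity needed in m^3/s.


Airflow for workers:
Q_people = 34 * 0.039 = 1.326 m^3/s
Airflow for diesel equipment:
Q_diesel = 1223 * 0.06 = 73.38 m^3/s
Total ventilation:
Q_total = 1.326 + 73.38
= 74.706 m^3/s

74.706 m^3/s


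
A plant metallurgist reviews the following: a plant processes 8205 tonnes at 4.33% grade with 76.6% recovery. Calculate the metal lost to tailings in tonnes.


83.1347 tonnes

Total metal in feed:
= 8205 * 4.33 / 100 = 355.2765 tonnes
Metal recovered:
= 355.2765 * 76.6 / 100 = 272.141799 tonnes
Metal lost to tailings:
= 355.2765 - 272.141799
= 83.1347 tonnes


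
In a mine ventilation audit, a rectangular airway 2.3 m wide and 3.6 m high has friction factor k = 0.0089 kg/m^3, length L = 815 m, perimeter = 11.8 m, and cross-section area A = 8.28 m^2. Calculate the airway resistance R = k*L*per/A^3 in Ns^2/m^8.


0.1508 Ns^2/m^8

Compute the numerator:
k * L * per = 0.0089 * 815 * 11.8
= 85.5913
Compute the denominator:
A^3 = 8.28^3 = 567.663552
Resistance:
R = 85.5913 / 567.663552
= 0.1508 Ns^2/m^8


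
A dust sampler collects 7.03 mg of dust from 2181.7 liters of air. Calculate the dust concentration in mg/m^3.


3.2223 mg/m^3

Convert liters to m^3: 1 m^3 = 1000 L
Concentration = mass / volume * 1000
= 7.03 / 2181.7 * 1000
= 0.003222257872 * 1000
= 3.2223 mg/m^3


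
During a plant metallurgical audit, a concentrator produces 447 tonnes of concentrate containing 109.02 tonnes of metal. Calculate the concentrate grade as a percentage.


24.3893%

Grade = (metal in concentrate / concentrate mass) * 100
= (109.02 / 447) * 100
= 0.2438926174 * 100
= 24.3893%


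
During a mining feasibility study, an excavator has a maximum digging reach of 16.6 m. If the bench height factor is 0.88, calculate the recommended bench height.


14.608 m

Bench height = reach * factor
= 16.6 * 0.88
= 14.608 m


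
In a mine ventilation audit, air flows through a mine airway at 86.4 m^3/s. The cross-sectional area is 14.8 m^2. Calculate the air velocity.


5.8378 m/s

Velocity = flow rate / cross-sectional area
= 86.4 / 14.8
= 5.8378 m/s


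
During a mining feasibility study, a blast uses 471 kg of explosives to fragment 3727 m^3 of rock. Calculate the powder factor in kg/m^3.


Powder factor = explosive mass / rock volume
= 471 / 3727
= 0.1264 kg/m^3

0.1264 kg/m^3


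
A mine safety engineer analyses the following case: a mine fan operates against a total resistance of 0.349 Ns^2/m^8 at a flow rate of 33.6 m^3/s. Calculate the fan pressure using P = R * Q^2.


394.007 Pa

Compute Q^2:
Q^2 = 33.6^2 = 1128.96
Compute pressure:
P = R * Q^2 = 0.349 * 1128.96
= 394.007 Pa


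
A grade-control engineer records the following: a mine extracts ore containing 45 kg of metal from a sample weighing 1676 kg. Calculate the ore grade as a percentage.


Ore grade = (metal mass / ore mass) * 100
= (45 / 1676) * 100
= 0.026849642 * 100
= 2.685%

2.685%


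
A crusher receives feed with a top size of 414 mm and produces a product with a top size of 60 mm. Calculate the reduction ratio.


6.9

Reduction ratio = feed size / product size
= 414 / 60
= 6.9


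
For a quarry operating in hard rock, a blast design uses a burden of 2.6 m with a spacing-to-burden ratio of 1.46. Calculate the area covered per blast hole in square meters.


9.8696 m^2

First, find the spacing:
Spacing = burden * ratio = 2.6 * 1.46
= 3.796 m
Then, calculate the area:
Area = burden * spacing = 2.6 * 3.796
= 9.8696 m^2


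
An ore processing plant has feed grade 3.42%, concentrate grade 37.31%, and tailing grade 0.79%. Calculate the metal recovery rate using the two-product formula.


78.5641%

Using the two-product formula:
R = 100 * c * (f - t) / (f * (c - t))
Numerator = 100 * 37.31 * (3.42 - 0.79)
= 100 * 37.31 * 2.63
= 9812.53
Denominator = 3.42 * (37.31 - 0.79)
= 3.42 * 36.52
= 124.8984
R = 9812.53 / 124.8984
= 78.5641%


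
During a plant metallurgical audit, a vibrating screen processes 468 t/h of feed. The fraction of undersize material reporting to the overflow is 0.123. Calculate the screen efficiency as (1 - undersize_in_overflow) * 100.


87.7%

Screen efficiency = (1 - fraction of undersize in overflow) * 100
= (1 - 0.123) * 100
= 0.877 * 100
= 87.7%


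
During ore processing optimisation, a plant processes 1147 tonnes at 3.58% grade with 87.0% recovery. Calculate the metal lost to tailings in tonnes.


Total metal in feed:
= 1147 * 3.58 / 100 = 41.0626 tonnes
Metal recovered:
= 41.0626 * 87.0 / 100 = 35.724462 tonnes
Metal lost to tailings:
= 41.0626 - 35.724462
= 5.3381 tonnes

5.3381 tonnes


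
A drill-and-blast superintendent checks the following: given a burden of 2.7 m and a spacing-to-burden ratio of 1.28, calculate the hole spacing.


3.456 m

Spacing = burden * ratio
= 2.7 * 1.28
= 3.456 m


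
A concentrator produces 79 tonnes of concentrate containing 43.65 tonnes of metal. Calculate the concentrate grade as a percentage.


Grade = (metal in concentrate / concentrate mass) * 100
= (43.65 / 79) * 100
= 0.5525316456 * 100
= 55.2532%

55.2532%


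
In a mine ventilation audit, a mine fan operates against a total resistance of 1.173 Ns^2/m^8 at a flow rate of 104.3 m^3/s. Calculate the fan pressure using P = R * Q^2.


Compute Q^2:
Q^2 = 104.3^2 = 10878.49
Compute pressure:
P = R * Q^2 = 1.173 * 10878.49
= 12760.4688 Pa

12760.4688 Pa


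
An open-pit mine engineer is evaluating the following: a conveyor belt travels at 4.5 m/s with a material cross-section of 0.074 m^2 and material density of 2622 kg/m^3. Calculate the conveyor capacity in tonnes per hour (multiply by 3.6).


3143.2536 t/h

Volumetric flow = speed * area
= 4.5 * 0.074 = 0.333 m^3/s
Mass flow = volumetric * density
= 0.333 * 2622 = 873.126 kg/s
Convert to t/h: multiply by 3.6
Capacity = 873.126 * 3.6
= 3143.2536 t/h


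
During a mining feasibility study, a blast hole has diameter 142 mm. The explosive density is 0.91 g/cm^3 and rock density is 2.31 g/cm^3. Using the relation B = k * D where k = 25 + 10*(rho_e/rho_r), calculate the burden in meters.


First, compute k:
rho_e / rho_r = 0.91 / 2.31 = 0.3939393939
k = 25 + 10 * 0.3939393939 = 28.93939394
Then, compute burden:
B = k * D / 1000 = 28.93939394 * 142 / 1000
= 4109.393939 / 1000
= 4.1094 m

4.1094 m


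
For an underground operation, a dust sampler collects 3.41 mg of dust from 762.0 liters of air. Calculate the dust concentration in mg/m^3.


4.4751 mg/m^3

Convert liters to m^3: 1 m^3 = 1000 L
Concentration = mass / volume * 1000
= 3.41 / 762.0 * 1000
= 0.004475065617 * 1000
= 4.4751 mg/m^3


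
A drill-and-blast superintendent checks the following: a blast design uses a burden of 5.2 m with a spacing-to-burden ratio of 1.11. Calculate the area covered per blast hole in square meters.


First, find the spacing:
Spacing = burden * ratio = 5.2 * 1.11
= 5.772 m
Then, calculate the area:
Area = burden * spacing = 5.2 * 5.772
= 30.0144 m^2

30.0144 m^2


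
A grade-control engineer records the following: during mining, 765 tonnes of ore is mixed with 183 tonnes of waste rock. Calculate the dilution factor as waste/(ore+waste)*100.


Total material = ore + waste
= 765 + 183 = 948 tonnes
Dilution = waste / total * 100
= 183 / 948 * 100
= 0.1930379747 * 100
= 19.3038%

19.3038%


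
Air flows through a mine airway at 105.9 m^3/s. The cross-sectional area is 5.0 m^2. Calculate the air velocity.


21.18 m/s

Velocity = flow rate / cross-sectional area
= 105.9 / 5.0
= 21.18 m/s


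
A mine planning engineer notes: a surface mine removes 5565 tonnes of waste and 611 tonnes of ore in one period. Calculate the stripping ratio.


9.108

Stripping ratio = waste tonnage / ore tonnage
= 5565 / 611
= 9.108


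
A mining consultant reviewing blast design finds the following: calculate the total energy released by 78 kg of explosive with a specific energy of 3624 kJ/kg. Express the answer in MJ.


Energy = mass * specific_energy / 1000
= 78 * 3624 / 1000
= 282672 / 1000
= 282.672 MJ

282.672 MJ


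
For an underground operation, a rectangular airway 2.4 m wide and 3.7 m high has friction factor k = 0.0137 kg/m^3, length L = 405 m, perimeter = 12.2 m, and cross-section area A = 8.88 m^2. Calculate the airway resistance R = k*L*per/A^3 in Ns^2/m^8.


0.0967 Ns^2/m^8

Compute the numerator:
k * L * per = 0.0137 * 405 * 12.2
= 67.6917
Compute the denominator:
A^3 = 8.88^3 = 700.227072
Resistance:
R = 67.6917 / 700.227072
= 0.0967 Ns^2/m^8


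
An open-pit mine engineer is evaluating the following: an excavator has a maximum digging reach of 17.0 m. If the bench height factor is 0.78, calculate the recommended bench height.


Bench height = reach * factor
= 17.0 * 0.78
= 13.26 m

13.26 m


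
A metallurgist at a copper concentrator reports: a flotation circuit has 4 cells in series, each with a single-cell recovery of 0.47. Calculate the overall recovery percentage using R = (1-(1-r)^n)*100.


92.1095%

Complement of single-cell recovery:
1 - r = 1 - 0.47 = 0.53
Raise to power n:
(1 - r)^4 = 0.53^4 = 0.07890481
Overall recovery:
R = (1 - 0.07890481) * 100
= 92.1095%


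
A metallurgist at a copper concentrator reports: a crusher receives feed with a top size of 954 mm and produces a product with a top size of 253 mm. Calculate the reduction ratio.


3.7708

Reduction ratio = feed size / product size
= 954 / 253
= 3.7708


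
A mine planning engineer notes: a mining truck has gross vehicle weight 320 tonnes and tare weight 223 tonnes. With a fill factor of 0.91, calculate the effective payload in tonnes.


Maximum payload = gross - tare
= 320 - 223 = 97 tonnes
Effective payload = max payload * fill factor
= 97 * 0.91
= 88.27 tonnes

88.27 tonnes


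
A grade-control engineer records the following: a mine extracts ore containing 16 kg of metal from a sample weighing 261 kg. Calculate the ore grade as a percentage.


Ore grade = (metal mass / ore mass) * 100
= (16 / 261) * 100
= 0.06130268199 * 100
= 6.1303%

6.1303%
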